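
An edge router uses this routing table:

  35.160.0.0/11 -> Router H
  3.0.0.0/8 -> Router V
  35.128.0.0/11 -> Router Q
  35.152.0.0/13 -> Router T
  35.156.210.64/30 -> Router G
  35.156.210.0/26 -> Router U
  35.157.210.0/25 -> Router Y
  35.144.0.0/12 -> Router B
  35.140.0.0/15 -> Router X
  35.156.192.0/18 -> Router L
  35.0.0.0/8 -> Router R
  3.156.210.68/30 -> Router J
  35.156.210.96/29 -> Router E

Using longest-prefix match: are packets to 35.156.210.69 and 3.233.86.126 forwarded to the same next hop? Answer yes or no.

35.156.210.69: longest match 35.156.192.0/18 -> Router L
3.233.86.126: longest match 3.0.0.0/8 -> Router V

no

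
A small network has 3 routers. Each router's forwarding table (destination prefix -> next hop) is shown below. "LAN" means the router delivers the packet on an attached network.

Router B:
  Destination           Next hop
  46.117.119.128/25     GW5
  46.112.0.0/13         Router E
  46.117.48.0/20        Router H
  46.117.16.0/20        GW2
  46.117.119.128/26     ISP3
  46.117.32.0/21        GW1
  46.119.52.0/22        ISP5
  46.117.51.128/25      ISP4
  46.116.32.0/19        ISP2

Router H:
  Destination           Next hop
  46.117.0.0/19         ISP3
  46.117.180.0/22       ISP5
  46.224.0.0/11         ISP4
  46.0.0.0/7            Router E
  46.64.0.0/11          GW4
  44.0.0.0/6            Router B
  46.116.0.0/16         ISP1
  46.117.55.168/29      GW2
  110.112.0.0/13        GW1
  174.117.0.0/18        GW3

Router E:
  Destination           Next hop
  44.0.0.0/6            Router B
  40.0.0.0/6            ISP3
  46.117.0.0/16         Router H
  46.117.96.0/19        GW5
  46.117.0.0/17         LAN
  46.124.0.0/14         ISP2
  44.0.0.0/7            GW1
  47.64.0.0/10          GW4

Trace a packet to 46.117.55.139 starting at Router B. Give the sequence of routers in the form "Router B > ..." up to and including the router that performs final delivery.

At Router B: longest match for 46.117.55.139 is 46.117.48.0/20 -> Router H
At Router H: longest match for 46.117.55.139 is 46.0.0.0/7 -> Router E
At Router E: longest match for 46.117.55.139 is 46.117.0.0/17 -> LAN

Router B > Router H > Router E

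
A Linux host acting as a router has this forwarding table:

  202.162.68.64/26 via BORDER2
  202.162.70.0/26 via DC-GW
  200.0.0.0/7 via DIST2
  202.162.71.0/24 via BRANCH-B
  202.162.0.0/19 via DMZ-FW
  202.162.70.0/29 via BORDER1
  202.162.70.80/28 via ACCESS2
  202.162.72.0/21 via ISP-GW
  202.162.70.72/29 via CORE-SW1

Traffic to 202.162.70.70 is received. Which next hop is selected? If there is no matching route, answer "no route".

no route

No entry's prefix contains 202.162.70.70; there is no default route.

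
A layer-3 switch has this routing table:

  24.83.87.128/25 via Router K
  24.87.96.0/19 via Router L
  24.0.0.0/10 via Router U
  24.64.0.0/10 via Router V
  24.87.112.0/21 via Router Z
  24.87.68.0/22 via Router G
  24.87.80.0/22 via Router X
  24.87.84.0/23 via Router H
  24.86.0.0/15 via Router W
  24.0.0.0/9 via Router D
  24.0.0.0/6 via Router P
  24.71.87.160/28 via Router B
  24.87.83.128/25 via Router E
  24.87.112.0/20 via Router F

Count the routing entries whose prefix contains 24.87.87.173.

Prefixes containing 24.87.87.173:
  24.0.0.0/6 (24.0.0.0 - 27.255.255.255)
  24.0.0.0/9 (24.0.0.0 - 24.127.255.255)
  24.64.0.0/10 (24.64.0.0 - 24.127.255.255)
  24.86.0.0/15 (24.86.0.0 - 24.87.255.255)
Total matching entries: 4.

4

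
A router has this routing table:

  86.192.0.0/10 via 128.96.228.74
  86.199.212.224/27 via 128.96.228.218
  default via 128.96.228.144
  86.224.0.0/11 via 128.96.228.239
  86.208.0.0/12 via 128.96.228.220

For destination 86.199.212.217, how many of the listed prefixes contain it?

Prefixes containing 86.199.212.217:
  0.0.0.0/0 (default, matches everything)
  86.192.0.0/10 (86.192.0.0 - 86.255.255.255)
Total matching entries: 2.

2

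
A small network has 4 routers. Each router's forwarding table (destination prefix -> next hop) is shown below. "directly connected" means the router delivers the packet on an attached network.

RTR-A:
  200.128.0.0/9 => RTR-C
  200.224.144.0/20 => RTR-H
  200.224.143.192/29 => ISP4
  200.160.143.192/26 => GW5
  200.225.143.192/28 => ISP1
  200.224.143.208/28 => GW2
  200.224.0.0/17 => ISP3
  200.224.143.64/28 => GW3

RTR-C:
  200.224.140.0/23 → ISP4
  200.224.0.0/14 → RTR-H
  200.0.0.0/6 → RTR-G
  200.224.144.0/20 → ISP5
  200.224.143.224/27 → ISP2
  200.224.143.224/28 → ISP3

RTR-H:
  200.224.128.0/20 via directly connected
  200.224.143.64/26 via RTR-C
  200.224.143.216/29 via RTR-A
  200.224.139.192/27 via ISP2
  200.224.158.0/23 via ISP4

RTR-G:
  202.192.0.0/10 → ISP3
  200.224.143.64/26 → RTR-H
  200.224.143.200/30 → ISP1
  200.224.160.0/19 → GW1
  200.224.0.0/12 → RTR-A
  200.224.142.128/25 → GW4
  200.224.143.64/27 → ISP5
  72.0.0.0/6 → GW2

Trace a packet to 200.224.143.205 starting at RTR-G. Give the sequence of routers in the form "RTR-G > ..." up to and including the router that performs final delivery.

At RTR-G: longest match for 200.224.143.205 is 200.224.0.0/12 -> RTR-A
At RTR-A: longest match for 200.224.143.205 is 200.128.0.0/9 -> RTR-C
At RTR-C: longest match for 200.224.143.205 is 200.224.0.0/14 -> RTR-H
At RTR-H: longest match for 200.224.143.205 is 200.224.128.0/20 -> directly connected

RTR-G > RTR-A > RTR-C > RTR-H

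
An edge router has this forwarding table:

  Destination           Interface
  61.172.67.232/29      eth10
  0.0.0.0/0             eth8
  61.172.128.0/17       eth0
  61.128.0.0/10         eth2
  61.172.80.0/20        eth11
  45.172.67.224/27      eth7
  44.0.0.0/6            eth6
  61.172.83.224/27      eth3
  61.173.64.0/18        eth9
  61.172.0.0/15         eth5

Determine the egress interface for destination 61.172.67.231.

eth5

Routes whose prefix contains 61.172.67.231:
  0.0.0.0/0 (default, matches everything) -> eth8
  61.128.0.0/10 (61.128.0.0 - 61.191.255.255) -> eth2
  61.172.0.0/15 (61.172.0.0 - 61.173.255.255) -> eth5
More-specific entries that do NOT match:
  61.172.67.232/29 (61.172.67.232 - 61.172.67.239) does not contain 61.172.67.231
  45.172.67.224/27 (45.172.67.224 - 45.172.67.255) does not contain 61.172.67.231
  61.172.83.224/27 (61.172.83.224 - 61.172.83.255) does not contain 61.172.67.231
  61.172.80.0/20 (61.172.80.0 - 61.172.95.255) does not contain 61.172.67.231
  61.173.64.0/18 (61.173.64.0 - 61.173.127.255) does not contain 61.172.67.231
  61.172.128.0/17 (61.172.128.0 - 61.172.255.255) does not contain 61.172.67.231
Longest matching prefix is /15 -> interface eth5.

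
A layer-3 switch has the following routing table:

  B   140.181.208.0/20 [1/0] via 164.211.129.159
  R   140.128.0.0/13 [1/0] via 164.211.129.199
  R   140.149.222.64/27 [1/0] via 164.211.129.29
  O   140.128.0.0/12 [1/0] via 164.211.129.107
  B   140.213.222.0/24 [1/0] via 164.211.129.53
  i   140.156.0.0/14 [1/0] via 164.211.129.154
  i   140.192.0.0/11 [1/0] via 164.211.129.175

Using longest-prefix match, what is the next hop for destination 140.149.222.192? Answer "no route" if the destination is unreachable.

no route

No entry's prefix contains 140.149.222.192; there is no default route.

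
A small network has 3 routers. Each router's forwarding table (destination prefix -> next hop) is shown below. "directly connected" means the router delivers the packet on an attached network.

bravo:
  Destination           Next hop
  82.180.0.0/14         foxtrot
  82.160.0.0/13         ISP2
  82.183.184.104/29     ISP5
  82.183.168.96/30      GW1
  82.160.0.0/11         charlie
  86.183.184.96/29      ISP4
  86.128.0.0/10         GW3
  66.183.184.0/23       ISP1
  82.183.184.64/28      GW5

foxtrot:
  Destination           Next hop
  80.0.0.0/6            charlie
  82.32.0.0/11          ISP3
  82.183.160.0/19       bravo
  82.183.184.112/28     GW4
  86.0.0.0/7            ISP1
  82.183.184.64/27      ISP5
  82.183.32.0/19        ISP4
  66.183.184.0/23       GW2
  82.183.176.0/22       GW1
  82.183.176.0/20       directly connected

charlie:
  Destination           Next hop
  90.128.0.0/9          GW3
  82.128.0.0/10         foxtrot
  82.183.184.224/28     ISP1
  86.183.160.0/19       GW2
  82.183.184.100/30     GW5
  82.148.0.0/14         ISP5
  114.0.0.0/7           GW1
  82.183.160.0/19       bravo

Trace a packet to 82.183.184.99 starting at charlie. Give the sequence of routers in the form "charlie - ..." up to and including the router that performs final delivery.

charlie - bravo - foxtrot

At charlie: longest match for 82.183.184.99 is 82.183.160.0/19 -> bravo
At bravo: longest match for 82.183.184.99 is 82.180.0.0/14 -> foxtrot
At foxtrot: longest match for 82.183.184.99 is 82.183.176.0/20 -> directly connected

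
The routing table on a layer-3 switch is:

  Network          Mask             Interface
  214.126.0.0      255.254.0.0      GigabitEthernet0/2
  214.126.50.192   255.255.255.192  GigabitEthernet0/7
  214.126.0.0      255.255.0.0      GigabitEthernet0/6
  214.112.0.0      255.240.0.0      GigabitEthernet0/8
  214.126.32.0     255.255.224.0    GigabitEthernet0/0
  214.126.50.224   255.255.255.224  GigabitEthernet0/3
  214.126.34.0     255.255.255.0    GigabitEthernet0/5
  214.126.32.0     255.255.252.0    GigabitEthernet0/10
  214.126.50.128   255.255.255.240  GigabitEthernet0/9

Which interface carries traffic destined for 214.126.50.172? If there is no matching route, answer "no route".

GigabitEthernet0/0

Routes whose prefix contains 214.126.50.172:
  214.112.0.0/12 (214.112.0.0 - 214.127.255.255) -> GigabitEthernet0/8
  214.126.0.0/15 (214.126.0.0 - 214.127.255.255) -> GigabitEthernet0/2
  214.126.0.0/16 (214.126.0.0 - 214.126.255.255) -> GigabitEthernet0/6
  214.126.32.0/19 (214.126.32.0 - 214.126.63.255) -> GigabitEthernet0/0
More-specific entries that do NOT match:
  214.126.50.128/28 (214.126.50.128 - 214.126.50.143) does not contain 214.126.50.172
  214.126.50.224/27 (214.126.50.224 - 214.126.50.255) does not contain 214.126.50.172
  214.126.50.192/26 (214.126.50.192 - 214.126.50.255) does not contain 214.126.50.172
  214.126.34.0/24 (214.126.34.0 - 214.126.34.255) does not contain 214.126.50.172
  214.126.32.0/22 (214.126.32.0 - 214.126.35.255) does not contain 214.126.50.172
Longest matching prefix is /19 -> interface GigabitEthernet0/0.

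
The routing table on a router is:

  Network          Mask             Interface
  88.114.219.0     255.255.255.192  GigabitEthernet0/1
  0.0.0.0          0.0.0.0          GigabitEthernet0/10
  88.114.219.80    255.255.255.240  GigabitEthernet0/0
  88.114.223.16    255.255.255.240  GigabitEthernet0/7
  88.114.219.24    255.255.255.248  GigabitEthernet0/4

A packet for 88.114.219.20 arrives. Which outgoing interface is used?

Routes whose prefix contains 88.114.219.20:
  0.0.0.0/0 (default, matches everything) -> GigabitEthernet0/10
  88.114.219.0/26 (88.114.219.0 - 88.114.219.63) -> GigabitEthernet0/1
More-specific entries that do NOT match:
  88.114.219.24/29 (88.114.219.24 - 88.114.219.31) does not contain 88.114.219.20
  88.114.219.80/28 (88.114.219.80 - 88.114.219.95) does not contain 88.114.219.20
  88.114.223.16/28 (88.114.223.16 - 88.114.223.31) does not contain 88.114.219.20
Longest matching prefix is /26 -> interface GigabitEthernet0/1.

GigabitEthernet0/1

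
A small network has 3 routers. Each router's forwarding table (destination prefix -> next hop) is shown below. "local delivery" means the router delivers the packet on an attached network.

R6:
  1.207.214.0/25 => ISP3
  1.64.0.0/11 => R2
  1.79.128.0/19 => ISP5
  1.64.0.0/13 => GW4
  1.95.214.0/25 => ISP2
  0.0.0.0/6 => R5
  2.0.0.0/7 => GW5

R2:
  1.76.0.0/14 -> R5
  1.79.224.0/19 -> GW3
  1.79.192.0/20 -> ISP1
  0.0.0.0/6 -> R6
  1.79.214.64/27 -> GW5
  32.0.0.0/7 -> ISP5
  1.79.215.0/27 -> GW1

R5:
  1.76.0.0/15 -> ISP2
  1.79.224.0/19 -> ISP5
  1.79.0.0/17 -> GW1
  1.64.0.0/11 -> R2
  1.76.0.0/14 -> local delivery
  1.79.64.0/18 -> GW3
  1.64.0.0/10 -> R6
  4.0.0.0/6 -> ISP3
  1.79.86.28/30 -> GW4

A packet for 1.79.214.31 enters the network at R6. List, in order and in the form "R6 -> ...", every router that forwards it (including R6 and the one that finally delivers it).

R6 -> R2 -> R5

At R6: longest match for 1.79.214.31 is 1.64.0.0/11 -> R2
At R2: longest match for 1.79.214.31 is 1.76.0.0/14 -> R5
At R5: longest match for 1.79.214.31 is 1.76.0.0/14 -> local delivery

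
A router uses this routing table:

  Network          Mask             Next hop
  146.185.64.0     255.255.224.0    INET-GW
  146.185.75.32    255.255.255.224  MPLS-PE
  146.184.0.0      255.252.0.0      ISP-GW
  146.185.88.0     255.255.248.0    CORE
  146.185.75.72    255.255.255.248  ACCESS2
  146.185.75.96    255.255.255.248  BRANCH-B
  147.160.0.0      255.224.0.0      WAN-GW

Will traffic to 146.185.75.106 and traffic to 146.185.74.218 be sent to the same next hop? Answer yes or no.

yes

146.185.75.106: longest match 146.185.64.0/19 -> INET-GW
146.185.74.218: longest match 146.185.64.0/19 -> INET-GW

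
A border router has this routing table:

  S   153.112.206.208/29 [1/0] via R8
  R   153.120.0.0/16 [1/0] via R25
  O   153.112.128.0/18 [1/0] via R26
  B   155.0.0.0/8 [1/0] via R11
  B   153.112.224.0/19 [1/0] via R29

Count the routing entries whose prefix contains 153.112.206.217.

No listed prefix contains 153.112.206.217.
Total matching entries: 0.

0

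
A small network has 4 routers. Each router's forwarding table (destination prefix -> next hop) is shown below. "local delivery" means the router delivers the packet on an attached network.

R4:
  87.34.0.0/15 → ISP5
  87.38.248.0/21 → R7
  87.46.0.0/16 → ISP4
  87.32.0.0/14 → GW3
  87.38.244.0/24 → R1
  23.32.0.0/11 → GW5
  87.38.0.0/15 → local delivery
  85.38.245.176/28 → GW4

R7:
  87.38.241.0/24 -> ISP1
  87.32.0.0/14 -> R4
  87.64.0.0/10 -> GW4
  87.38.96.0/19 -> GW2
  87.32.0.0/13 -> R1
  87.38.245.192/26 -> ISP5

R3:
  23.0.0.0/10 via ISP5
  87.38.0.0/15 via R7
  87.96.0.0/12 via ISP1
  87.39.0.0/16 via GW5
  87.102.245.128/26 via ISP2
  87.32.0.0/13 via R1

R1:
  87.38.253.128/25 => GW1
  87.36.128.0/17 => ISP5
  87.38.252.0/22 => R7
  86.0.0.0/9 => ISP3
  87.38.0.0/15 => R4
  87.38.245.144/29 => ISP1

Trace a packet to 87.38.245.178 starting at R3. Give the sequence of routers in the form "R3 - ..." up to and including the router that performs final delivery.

At R3: longest match for 87.38.245.178 is 87.38.0.0/15 -> R7
At R7: longest match for 87.38.245.178 is 87.32.0.0/13 -> R1
At R1: longest match for 87.38.245.178 is 87.38.0.0/15 -> R4
At R4: longest match for 87.38.245.178 is 87.38.0.0/15 -> local delivery

R3 - R7 - R1 - R4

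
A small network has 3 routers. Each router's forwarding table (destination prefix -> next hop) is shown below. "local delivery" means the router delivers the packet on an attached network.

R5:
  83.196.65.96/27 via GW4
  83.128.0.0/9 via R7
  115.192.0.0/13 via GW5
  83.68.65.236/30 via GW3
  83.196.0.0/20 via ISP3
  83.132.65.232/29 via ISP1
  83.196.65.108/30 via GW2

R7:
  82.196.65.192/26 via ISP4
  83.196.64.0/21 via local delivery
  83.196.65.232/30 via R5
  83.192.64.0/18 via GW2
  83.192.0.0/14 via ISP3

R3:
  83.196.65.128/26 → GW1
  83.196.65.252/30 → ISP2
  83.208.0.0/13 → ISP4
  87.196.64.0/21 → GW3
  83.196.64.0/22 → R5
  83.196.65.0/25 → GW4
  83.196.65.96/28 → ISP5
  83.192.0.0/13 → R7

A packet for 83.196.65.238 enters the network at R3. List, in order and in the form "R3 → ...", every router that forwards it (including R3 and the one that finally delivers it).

R3 → R5 → R7

At R3: longest match for 83.196.65.238 is 83.196.64.0/22 -> R5
At R5: longest match for 83.196.65.238 is 83.128.0.0/9 -> R7
At R7: longest match for 83.196.65.238 is 83.196.64.0/21 -> local delivery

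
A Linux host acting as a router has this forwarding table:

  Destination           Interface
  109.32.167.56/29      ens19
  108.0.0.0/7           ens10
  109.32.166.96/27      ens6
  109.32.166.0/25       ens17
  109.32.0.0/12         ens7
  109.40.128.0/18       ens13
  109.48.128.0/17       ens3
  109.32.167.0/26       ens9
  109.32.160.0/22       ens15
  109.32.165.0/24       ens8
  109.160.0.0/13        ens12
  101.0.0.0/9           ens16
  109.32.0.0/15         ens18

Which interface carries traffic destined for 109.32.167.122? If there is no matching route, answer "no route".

Routes whose prefix contains 109.32.167.122:
  108.0.0.0/7 (108.0.0.0 - 109.255.255.255) -> ens10
  109.32.0.0/12 (109.32.0.0 - 109.47.255.255) -> ens7
  109.32.0.0/15 (109.32.0.0 - 109.33.255.255) -> ens18
More-specific entries that do NOT match:
  109.32.167.56/29 (109.32.167.56 - 109.32.167.63) does not contain 109.32.167.122
  109.32.166.96/27 (109.32.166.96 - 109.32.166.127) does not contain 109.32.167.122
  109.32.167.0/26 (109.32.167.0 - 109.32.167.63) does not contain 109.32.167.122
  109.32.166.0/25 (109.32.166.0 - 109.32.166.127) does not contain 109.32.167.122
  109.32.165.0/24 (109.32.165.0 - 109.32.165.255) does not contain 109.32.167.122
  109.32.160.0/22 (109.32.160.0 - 109.32.163.255) does not contain 109.32.167.122
  109.40.128.0/18 (109.40.128.0 - 109.40.191.255) does not contain 109.32.167.122
  109.48.128.0/17 (109.48.128.0 - 109.48.255.255) does not contain 109.32.167.122
Longest matching prefix is /15 -> interface ens18.

ens18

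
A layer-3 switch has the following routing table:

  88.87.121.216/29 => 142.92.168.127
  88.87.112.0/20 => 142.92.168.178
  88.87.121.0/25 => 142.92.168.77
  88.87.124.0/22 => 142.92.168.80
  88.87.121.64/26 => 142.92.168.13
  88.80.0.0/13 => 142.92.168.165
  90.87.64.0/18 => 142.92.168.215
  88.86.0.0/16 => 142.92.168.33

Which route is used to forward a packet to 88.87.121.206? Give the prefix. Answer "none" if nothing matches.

88.87.112.0/20

Entries matching 88.87.121.206:
  88.80.0.0/13 (88.80.0.0 - 88.87.255.255)
  88.87.112.0/20 (88.87.112.0 - 88.87.127.255)
Most specific is 88.87.112.0/20.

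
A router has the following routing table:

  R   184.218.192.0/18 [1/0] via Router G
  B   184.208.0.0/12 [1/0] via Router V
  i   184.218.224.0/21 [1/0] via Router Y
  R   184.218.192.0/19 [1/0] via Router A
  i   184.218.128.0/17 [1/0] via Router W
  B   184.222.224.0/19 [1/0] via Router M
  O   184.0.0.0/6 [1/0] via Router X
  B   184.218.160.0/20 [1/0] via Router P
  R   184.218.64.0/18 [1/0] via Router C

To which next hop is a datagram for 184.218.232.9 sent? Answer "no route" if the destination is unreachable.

Routes whose prefix contains 184.218.232.9:
  184.0.0.0/6 (184.0.0.0 - 187.255.255.255) -> Router X
  184.208.0.0/12 (184.208.0.0 - 184.223.255.255) -> Router V
  184.218.128.0/17 (184.218.128.0 - 184.218.255.255) -> Router W
  184.218.192.0/18 (184.218.192.0 - 184.218.255.255) -> Router G
More-specific entries that do NOT match:
  184.218.224.0/21 (184.218.224.0 - 184.218.231.255) does not contain 184.218.232.9
  184.218.160.0/20 (184.218.160.0 - 184.218.175.255) does not contain 184.218.232.9
  184.218.192.0/19 (184.218.192.0 - 184.218.223.255) does not contain 184.218.232.9
  184.222.224.0/19 (184.222.224.0 - 184.222.255.255) does not contain 184.218.232.9
Longest matching prefix is /18 -> next hop Router G.

Router G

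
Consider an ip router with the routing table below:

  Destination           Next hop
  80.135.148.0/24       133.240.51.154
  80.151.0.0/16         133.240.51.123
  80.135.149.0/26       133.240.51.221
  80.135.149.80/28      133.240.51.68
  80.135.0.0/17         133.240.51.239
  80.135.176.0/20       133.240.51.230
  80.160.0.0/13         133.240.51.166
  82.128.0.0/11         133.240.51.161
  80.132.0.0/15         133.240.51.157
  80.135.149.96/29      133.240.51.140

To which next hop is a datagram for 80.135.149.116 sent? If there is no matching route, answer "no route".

No entry's prefix contains 80.135.149.116; there is no default route.

no route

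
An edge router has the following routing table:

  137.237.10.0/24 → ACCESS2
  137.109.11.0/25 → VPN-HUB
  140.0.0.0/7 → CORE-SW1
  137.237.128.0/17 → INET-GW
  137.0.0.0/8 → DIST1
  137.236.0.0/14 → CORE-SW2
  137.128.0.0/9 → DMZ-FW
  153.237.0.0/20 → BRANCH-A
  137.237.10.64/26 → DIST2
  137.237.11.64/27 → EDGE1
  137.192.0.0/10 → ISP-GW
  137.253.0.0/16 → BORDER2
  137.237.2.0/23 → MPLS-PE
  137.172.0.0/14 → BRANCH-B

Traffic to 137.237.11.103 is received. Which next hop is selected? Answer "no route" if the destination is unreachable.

Routes whose prefix contains 137.237.11.103:
  137.0.0.0/8 (137.0.0.0 - 137.255.255.255) -> DIST1
  137.128.0.0/9 (137.128.0.0 - 137.255.255.255) -> DMZ-FW
  137.192.0.0/10 (137.192.0.0 - 137.255.255.255) -> ISP-GW
  137.236.0.0/14 (137.236.0.0 - 137.239.255.255) -> CORE-SW2
More-specific entries that do NOT match:
  137.237.11.64/27 (137.237.11.64 - 137.237.11.95) does not contain 137.237.11.103
  137.237.10.64/26 (137.237.10.64 - 137.237.10.127) does not contain 137.237.11.103
  137.109.11.0/25 (137.109.11.0 - 137.109.11.127) does not contain 137.237.11.103
  137.237.10.0/24 (137.237.10.0 - 137.237.10.255) does not contain 137.237.11.103
  137.237.2.0/23 (137.237.2.0 - 137.237.3.255) does not contain 137.237.11.103
  153.237.0.0/20 (153.237.0.0 - 153.237.15.255) does not contain 137.237.11.103
  137.237.128.0/17 (137.237.128.0 - 137.237.255.255) does not contain 137.237.11.103
  137.253.0.0/16 (137.253.0.0 - 137.253.255.255) does not contain 137.237.11.103
Longest matching prefix is /14 -> next hop CORE-SW2.

CORE-SW2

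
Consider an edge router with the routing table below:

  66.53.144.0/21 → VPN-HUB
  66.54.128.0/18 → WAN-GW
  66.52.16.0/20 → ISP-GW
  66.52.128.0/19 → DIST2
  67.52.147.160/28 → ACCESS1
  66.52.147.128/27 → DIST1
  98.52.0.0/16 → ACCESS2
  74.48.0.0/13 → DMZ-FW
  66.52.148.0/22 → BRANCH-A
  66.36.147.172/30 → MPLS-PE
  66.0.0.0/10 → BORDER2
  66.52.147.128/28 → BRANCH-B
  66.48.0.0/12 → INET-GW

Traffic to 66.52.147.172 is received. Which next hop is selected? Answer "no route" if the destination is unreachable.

Routes whose prefix contains 66.52.147.172:
  66.0.0.0/10 (66.0.0.0 - 66.63.255.255) -> BORDER2
  66.48.0.0/12 (66.48.0.0 - 66.63.255.255) -> INET-GW
  66.52.128.0/19 (66.52.128.0 - 66.52.159.255) -> DIST2
More-specific entries that do NOT match:
  66.36.147.172/30 (66.36.147.172 - 66.36.147.175) does not contain 66.52.147.172
  67.52.147.160/28 (67.52.147.160 - 67.52.147.175) does not contain 66.52.147.172
  66.52.147.128/28 (66.52.147.128 - 66.52.147.143) does not contain 66.52.147.172
  66.52.147.128/27 (66.52.147.128 - 66.52.147.159) does not contain 66.52.147.172
  66.52.148.0/22 (66.52.148.0 - 66.52.151.255) does not contain 66.52.147.172
  66.53.144.0/21 (66.53.144.0 - 66.53.151.255) does not contain 66.52.147.172
  66.52.16.0/20 (66.52.16.0 - 66.52.31.255) does not contain 66.52.147.172
Longest matching prefix is /19 -> next hop DIST2.

DIST2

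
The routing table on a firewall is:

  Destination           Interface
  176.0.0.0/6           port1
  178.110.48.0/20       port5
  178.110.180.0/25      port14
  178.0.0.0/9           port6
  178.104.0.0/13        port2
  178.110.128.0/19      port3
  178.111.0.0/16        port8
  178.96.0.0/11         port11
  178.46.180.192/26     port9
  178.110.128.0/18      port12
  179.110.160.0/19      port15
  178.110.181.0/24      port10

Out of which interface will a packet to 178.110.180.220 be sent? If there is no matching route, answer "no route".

port12

Routes whose prefix contains 178.110.180.220:
  176.0.0.0/6 (176.0.0.0 - 179.255.255.255) -> port1
  178.0.0.0/9 (178.0.0.0 - 178.127.255.255) -> port6
  178.96.0.0/11 (178.96.0.0 - 178.127.255.255) -> port11
  178.104.0.0/13 (178.104.0.0 - 178.111.255.255) -> port2
  178.110.128.0/18 (178.110.128.0 - 178.110.191.255) -> port12
More-specific entries that do NOT match:
  178.46.180.192/26 (178.46.180.192 - 178.46.180.255) does not contain 178.110.180.220
  178.110.180.0/25 (178.110.180.0 - 178.110.180.127) does not contain 178.110.180.220
  178.110.181.0/24 (178.110.181.0 - 178.110.181.255) does not contain 178.110.180.220
  178.110.48.0/20 (178.110.48.0 - 178.110.63.255) does not contain 178.110.180.220
  178.110.128.0/19 (178.110.128.0 - 178.110.159.255) does not contain 178.110.180.220
  179.110.160.0/19 (179.110.160.0 - 179.110.191.255) does not contain 178.110.180.220
Longest matching prefix is /18 -> interface port12.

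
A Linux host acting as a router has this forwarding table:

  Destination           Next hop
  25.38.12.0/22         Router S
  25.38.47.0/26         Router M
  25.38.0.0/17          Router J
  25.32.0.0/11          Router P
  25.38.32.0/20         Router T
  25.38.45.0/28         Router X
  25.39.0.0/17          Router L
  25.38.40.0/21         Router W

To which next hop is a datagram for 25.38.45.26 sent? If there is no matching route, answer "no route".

Routes whose prefix contains 25.38.45.26:
  25.32.0.0/11 (25.32.0.0 - 25.63.255.255) -> Router P
  25.38.0.0/17 (25.38.0.0 - 25.38.127.255) -> Router J
  25.38.32.0/20 (25.38.32.0 - 25.38.47.255) -> Router T
  25.38.40.0/21 (25.38.40.0 - 25.38.47.255) -> Router W
More-specific entries that do NOT match:
  25.38.45.0/28 (25.38.45.0 - 25.38.45.15) does not contain 25.38.45.26
  25.38.47.0/26 (25.38.47.0 - 25.38.47.63) does not contain 25.38.45.26
  25.38.12.0/22 (25.38.12.0 - 25.38.15.255) does not contain 25.38.45.26
Longest matching prefix is /21 -> next hop Router W.

Router W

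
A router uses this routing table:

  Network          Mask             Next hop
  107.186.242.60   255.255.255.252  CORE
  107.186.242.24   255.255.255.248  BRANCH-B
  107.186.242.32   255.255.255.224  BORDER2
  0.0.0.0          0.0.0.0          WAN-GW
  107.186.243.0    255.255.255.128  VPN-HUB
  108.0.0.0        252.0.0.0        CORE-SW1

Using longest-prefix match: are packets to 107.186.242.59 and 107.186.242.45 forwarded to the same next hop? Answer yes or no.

yes

107.186.242.59: longest match 107.186.242.32/27 -> BORDER2
107.186.242.45: longest match 107.186.242.32/27 -> BORDER2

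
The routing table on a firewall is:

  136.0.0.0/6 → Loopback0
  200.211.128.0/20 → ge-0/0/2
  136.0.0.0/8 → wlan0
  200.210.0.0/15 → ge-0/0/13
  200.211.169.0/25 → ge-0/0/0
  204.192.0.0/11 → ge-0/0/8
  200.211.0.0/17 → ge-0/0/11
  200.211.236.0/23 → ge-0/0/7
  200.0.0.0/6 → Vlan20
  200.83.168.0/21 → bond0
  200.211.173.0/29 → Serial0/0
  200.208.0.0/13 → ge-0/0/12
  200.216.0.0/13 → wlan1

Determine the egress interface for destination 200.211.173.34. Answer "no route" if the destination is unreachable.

ge-0/0/13

Routes whose prefix contains 200.211.173.34:
  200.0.0.0/6 (200.0.0.0 - 203.255.255.255) -> Vlan20
  200.208.0.0/13 (200.208.0.0 - 200.215.255.255) -> ge-0/0/12
  200.210.0.0/15 (200.210.0.0 - 200.211.255.255) -> ge-0/0/13
More-specific entries that do NOT match:
  200.211.173.0/29 (200.211.173.0 - 200.211.173.7) does not contain 200.211.173.34
  200.211.169.0/25 (200.211.169.0 - 200.211.169.127) does not contain 200.211.173.34
  200.211.236.0/23 (200.211.236.0 - 200.211.237.255) does not contain 200.211.173.34
  200.83.168.0/21 (200.83.168.0 - 200.83.175.255) does not contain 200.211.173.34
  200.211.128.0/20 (200.211.128.0 - 200.211.143.255) does not contain 200.211.173.34
  200.211.0.0/17 (200.211.0.0 - 200.211.127.255) does not contain 200.211.173.34
Longest matching prefix is /15 -> interface ge-0/0/13.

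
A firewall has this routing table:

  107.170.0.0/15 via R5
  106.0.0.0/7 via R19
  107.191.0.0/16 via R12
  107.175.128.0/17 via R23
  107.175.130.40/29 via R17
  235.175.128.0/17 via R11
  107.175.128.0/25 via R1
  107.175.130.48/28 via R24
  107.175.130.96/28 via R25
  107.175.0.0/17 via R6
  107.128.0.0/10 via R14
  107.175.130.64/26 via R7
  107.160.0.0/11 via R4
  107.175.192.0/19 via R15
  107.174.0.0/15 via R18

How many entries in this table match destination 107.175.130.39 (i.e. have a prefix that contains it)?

Prefixes containing 107.175.130.39:
  106.0.0.0/7 (106.0.0.0 - 107.255.255.255)
  107.128.0.0/10 (107.128.0.0 - 107.191.255.255)
  107.160.0.0/11 (107.160.0.0 - 107.191.255.255)
  107.174.0.0/15 (107.174.0.0 - 107.175.255.255)
  107.175.128.0/17 (107.175.128.0 - 107.175.255.255)
Total matching entries: 5.

5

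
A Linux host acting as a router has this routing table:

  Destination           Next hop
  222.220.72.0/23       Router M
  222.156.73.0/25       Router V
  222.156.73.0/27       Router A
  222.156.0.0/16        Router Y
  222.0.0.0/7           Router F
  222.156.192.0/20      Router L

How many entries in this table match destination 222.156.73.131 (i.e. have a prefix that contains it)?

Prefixes containing 222.156.73.131:
  222.0.0.0/7 (222.0.0.0 - 223.255.255.255)
  222.156.0.0/16 (222.156.0.0 - 222.156.255.255)
Total matching entries: 2.

2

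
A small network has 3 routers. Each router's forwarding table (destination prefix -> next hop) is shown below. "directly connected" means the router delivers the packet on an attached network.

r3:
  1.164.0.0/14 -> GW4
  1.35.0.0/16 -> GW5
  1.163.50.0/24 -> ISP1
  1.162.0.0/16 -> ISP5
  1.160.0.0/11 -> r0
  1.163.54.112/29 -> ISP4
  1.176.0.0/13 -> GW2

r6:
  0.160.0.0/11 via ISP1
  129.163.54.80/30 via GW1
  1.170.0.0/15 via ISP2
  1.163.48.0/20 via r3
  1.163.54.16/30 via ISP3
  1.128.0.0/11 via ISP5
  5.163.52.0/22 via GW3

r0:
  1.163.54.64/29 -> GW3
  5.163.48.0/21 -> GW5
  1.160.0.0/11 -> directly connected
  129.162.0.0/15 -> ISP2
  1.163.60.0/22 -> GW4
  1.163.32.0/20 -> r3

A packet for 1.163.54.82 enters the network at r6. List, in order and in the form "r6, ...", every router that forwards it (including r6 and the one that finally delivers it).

At r6: longest match for 1.163.54.82 is 1.163.48.0/20 -> r3
At r3: longest match for 1.163.54.82 is 1.160.0.0/11 -> r0
At r0: longest match for 1.163.54.82 is 1.160.0.0/11 -> directly connected

r6, r3, r0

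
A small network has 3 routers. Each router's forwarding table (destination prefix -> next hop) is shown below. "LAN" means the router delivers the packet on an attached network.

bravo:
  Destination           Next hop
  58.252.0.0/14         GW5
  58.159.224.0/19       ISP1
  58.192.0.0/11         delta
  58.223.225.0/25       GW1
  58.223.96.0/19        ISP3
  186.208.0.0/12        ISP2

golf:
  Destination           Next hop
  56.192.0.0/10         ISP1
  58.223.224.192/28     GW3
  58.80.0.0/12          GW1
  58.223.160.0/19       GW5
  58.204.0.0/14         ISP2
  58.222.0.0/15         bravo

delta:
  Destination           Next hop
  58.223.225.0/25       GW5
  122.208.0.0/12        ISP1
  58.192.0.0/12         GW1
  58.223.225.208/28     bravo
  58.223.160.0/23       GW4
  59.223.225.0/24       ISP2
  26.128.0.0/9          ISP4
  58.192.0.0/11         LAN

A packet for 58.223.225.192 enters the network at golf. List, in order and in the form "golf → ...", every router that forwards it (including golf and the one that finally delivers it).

At golf: longest match for 58.223.225.192 is 58.222.0.0/15 -> bravo
At bravo: longest match for 58.223.225.192 is 58.192.0.0/11 -> delta
At delta: longest match for 58.223.225.192 is 58.192.0.0/11 -> LAN

golf → bravo → delta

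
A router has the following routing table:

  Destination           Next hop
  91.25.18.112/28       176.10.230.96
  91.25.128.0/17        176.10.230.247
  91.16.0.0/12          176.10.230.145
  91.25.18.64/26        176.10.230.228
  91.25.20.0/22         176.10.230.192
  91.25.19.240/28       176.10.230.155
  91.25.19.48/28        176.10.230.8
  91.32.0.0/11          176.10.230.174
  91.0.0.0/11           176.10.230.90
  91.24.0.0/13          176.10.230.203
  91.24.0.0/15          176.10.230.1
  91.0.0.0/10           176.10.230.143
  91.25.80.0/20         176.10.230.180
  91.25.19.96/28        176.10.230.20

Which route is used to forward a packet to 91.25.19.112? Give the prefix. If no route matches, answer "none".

Entries matching 91.25.19.112:
  91.0.0.0/10 (91.0.0.0 - 91.63.255.255)
  91.0.0.0/11 (91.0.0.0 - 91.31.255.255)
  91.16.0.0/12 (91.16.0.0 - 91.31.255.255)
  91.24.0.0/13 (91.24.0.0 - 91.31.255.255)
  91.24.0.0/15 (91.24.0.0 - 91.25.255.255)
Most specific is 91.24.0.0/15.

91.24.0.0/15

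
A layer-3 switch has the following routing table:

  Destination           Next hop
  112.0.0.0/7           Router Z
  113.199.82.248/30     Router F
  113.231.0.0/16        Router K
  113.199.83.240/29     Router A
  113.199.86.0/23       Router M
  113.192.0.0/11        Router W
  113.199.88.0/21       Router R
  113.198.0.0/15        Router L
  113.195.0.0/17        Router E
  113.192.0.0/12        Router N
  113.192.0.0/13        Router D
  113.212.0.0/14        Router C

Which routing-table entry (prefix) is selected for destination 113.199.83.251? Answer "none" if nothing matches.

113.198.0.0/15

Entries matching 113.199.83.251:
  112.0.0.0/7 (112.0.0.0 - 113.255.255.255)
  113.192.0.0/11 (113.192.0.0 - 113.223.255.255)
  113.192.0.0/12 (113.192.0.0 - 113.207.255.255)
  113.192.0.0/13 (113.192.0.0 - 113.199.255.255)
  113.198.0.0/15 (113.198.0.0 - 113.199.255.255)
Most specific is 113.198.0.0/15.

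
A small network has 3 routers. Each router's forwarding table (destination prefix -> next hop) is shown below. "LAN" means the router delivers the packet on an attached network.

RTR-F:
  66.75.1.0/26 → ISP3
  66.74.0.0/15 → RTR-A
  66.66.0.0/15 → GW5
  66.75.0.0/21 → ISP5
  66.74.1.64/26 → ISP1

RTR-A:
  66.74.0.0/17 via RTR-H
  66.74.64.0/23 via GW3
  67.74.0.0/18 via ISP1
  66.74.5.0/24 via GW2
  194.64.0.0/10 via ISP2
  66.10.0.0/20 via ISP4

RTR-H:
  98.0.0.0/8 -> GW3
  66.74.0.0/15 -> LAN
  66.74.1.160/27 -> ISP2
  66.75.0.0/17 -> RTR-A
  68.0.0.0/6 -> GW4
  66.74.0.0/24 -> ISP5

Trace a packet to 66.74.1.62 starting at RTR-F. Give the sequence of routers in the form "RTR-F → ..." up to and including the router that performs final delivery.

RTR-F → RTR-A → RTR-H

At RTR-F: longest match for 66.74.1.62 is 66.74.0.0/15 -> RTR-A
At RTR-A: longest match for 66.74.1.62 is 66.74.0.0/17 -> RTR-H
At RTR-H: longest match for 66.74.1.62 is 66.74.0.0/15 -> LAN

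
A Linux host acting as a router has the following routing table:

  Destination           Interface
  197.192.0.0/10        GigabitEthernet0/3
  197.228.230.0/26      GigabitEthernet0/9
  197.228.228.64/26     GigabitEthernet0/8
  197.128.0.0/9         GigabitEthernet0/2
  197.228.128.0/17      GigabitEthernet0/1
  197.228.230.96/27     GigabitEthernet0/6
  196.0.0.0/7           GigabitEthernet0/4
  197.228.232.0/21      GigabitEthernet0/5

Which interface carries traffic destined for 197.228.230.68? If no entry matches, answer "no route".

Routes whose prefix contains 197.228.230.68:
  196.0.0.0/7 (196.0.0.0 - 197.255.255.255) -> GigabitEthernet0/4
  197.128.0.0/9 (197.128.0.0 - 197.255.255.255) -> GigabitEthernet0/2
  197.192.0.0/10 (197.192.0.0 - 197.255.255.255) -> GigabitEthernet0/3
  197.228.128.0/17 (197.228.128.0 - 197.228.255.255) -> GigabitEthernet0/1
More-specific entries that do NOT match:
  197.228.230.96/27 (197.228.230.96 - 197.228.230.127) does not contain 197.228.230.68
  197.228.230.0/26 (197.228.230.0 - 197.228.230.63) does not contain 197.228.230.68
  197.228.228.64/26 (197.228.228.64 - 197.228.228.127) does not contain 197.228.230.68
  197.228.232.0/21 (197.228.232.0 - 197.228.239.255) does not contain 197.228.230.68
Longest matching prefix is /17 -> interface GigabitEthernet0/1.

GigabitEthernet0/1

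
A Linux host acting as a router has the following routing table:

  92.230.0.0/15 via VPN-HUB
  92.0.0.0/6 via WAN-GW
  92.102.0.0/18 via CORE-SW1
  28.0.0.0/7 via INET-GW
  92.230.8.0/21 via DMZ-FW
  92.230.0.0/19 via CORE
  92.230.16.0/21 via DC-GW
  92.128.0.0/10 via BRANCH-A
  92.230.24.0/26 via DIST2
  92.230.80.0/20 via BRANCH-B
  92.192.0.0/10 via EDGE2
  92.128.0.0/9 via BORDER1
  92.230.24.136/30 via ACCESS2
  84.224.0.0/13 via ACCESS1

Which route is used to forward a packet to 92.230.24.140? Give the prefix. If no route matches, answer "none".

92.230.0.0/19

Entries matching 92.230.24.140:
  92.0.0.0/6 (92.0.0.0 - 95.255.255.255)
  92.128.0.0/9 (92.128.0.0 - 92.255.255.255)
  92.192.0.0/10 (92.192.0.0 - 92.255.255.255)
  92.230.0.0/15 (92.230.0.0 - 92.231.255.255)
  92.230.0.0/19 (92.230.0.0 - 92.230.31.255)
Most specific is 92.230.0.0/19.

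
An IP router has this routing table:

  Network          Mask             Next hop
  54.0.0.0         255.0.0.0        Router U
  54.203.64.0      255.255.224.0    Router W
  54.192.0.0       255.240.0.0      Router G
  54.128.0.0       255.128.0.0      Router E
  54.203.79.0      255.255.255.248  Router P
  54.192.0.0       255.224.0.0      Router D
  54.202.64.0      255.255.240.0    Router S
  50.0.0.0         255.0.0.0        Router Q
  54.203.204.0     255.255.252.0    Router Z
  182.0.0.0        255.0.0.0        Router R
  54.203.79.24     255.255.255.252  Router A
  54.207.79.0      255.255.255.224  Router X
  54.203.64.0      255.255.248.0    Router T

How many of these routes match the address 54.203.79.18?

Prefixes containing 54.203.79.18:
  54.0.0.0/8 (54.0.0.0 - 54.255.255.255)
  54.128.0.0/9 (54.128.0.0 - 54.255.255.255)
  54.192.0.0/11 (54.192.0.0 - 54.223.255.255)
  54.192.0.0/12 (54.192.0.0 - 54.207.255.255)
  54.203.64.0/19 (54.203.64.0 - 54.203.95.255)
Total matching entries: 5.

5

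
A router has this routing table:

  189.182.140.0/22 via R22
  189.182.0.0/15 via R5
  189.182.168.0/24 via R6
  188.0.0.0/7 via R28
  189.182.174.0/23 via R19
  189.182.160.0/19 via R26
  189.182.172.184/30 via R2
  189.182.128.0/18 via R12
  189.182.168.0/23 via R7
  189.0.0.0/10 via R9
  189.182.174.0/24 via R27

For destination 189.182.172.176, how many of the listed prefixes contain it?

Prefixes containing 189.182.172.176:
  188.0.0.0/7 (188.0.0.0 - 189.255.255.255)
  189.182.0.0/15 (189.182.0.0 - 189.183.255.255)
  189.182.128.0/18 (189.182.128.0 - 189.182.191.255)
  189.182.160.0/19 (189.182.160.0 - 189.182.191.255)
Total matching entries: 4.

4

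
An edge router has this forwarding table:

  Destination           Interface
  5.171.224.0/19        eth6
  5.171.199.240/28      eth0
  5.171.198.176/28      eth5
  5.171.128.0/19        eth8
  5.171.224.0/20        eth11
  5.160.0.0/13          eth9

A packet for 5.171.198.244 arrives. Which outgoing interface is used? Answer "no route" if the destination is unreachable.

No entry's prefix contains 5.171.198.244; there is no default route.

no route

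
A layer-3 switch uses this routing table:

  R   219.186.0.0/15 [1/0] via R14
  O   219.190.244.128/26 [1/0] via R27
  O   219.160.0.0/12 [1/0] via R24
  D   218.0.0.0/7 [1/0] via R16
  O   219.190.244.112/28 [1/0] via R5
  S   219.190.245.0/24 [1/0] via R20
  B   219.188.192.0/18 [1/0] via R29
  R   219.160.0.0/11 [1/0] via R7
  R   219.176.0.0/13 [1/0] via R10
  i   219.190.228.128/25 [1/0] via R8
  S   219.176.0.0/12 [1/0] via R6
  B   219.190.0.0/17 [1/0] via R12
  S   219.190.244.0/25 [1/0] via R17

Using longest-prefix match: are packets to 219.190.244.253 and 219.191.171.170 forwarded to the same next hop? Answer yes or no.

yes

219.190.244.253: longest match 219.176.0.0/12 -> R6
219.191.171.170: longest match 219.176.0.0/12 -> R6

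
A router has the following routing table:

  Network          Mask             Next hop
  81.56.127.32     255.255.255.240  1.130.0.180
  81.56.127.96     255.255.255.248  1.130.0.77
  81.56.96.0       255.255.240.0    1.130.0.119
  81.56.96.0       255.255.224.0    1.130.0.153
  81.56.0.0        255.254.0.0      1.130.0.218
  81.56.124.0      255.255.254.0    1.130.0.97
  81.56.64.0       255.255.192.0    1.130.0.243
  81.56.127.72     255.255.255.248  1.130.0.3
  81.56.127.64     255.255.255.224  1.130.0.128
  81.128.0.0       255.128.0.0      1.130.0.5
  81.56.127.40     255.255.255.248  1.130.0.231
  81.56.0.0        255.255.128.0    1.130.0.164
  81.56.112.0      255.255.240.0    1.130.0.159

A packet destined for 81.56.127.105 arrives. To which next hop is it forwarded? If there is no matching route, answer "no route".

Routes whose prefix contains 81.56.127.105:
  81.56.0.0/15 (81.56.0.0 - 81.57.255.255) -> 1.130.0.218
  81.56.0.0/17 (81.56.0.0 - 81.56.127.255) -> 1.130.0.164
  81.56.64.0/18 (81.56.64.0 - 81.56.127.255) -> 1.130.0.243
  81.56.96.0/19 (81.56.96.0 - 81.56.127.255) -> 1.130.0.153
  81.56.112.0/20 (81.56.112.0 - 81.56.127.255) -> 1.130.0.159
More-specific entries that do NOT match:
  81.56.127.96/29 (81.56.127.96 - 81.56.127.103) does not contain 81.56.127.105
  81.56.127.72/29 (81.56.127.72 - 81.56.127.79) does not contain 81.56.127.105
  81.56.127.40/29 (81.56.127.40 - 81.56.127.47) does not contain 81.56.127.105
  81.56.127.32/28 (81.56.127.32 - 81.56.127.47) does not contain 81.56.127.105
  81.56.127.64/27 (81.56.127.64 - 81.56.127.95) does not contain 81.56.127.105
  81.56.124.0/23 (81.56.124.0 - 81.56.125.255) does not contain 81.56.127.105
Longest matching prefix is /20 -> next hop 1.130.0.159.

1.130.0.159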